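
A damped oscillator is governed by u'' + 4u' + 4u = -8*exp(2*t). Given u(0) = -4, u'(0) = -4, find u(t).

Characteristic equation r² + 4r + 4 = 0 has discriminant (4)² - 4·(4) = 0, so r = -2 is a repeated root.
Hence u_h = (C1 + C2*t)*exp(-2*t).
Try u_p = A*exp(2*t). Substituting into the equation and dividing by exp(2*t) gives A = -1/2, so u_p = -exp(2*t)/2.
General solution: u = -exp(2*t)/2 + C1*exp(-2*t) + C2*t*exp(-2*t).
Apply the initial conditions: u(0) = -1/2 + C1 = -4 and u'(0) = -1 + C2 - 2*C1 = -4. Solving gives C1 = -7/2, C2 = -10.

u = -7*exp(-2*t)/2 - exp(2*t)/2 - 10*t*exp(-2*t)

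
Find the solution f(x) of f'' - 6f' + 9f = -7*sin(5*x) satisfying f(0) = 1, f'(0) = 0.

f = -105*cos(5*x)/578 + 28*sin(5*x)/289 + 683*exp(3*x)/578 - 137*x*exp(3*x)/34

Characteristic equation r² - 6r + 9 = 0 has discriminant (-6)² - 4·(9) = 0, so r = 3 is a repeated root.
Hence f_h = (C1 + C2*x)*exp(3*x).
Try f_p = A*cos(5*x) + B*sin(5*x). Substituting and equating the coefficients of cos(5x) and sin(5x) gives A = -105/578, B = 28/289, so f_p = -105*cos(5*x)/578 + 28*sin(5*x)/289.
General solution: f = -105*cos(5*x)/578 + 28*sin(5*x)/289 + C1*exp(3*x) + C2*x*exp(3*x).
Apply the initial conditions: f(0) = -105/578 + C1 = 1 and f'(0) = 140/289 + C2 + 3*C1 = 0. Solving gives C1 = 683/578, C2 = -137/34.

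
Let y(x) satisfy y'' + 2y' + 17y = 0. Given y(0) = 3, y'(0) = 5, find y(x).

Characteristic equation r² + 2r + 17 = 0 has discriminant (2)² - 4·(17) = -64 < 0, so r = -1 ± 4i.
Hence y_h = C1*cos(4*x)*exp(-x) + C2*exp(-x)*sin(4*x).
Apply the initial conditions: y(0) = C1 = 3 and y'(0) = -C1 + 4*C2 = 5. Solving gives C1 = 3, C2 = 2.

y = 2*exp(-x)*sin(4*x) + 3*cos(4*x)*exp(-x)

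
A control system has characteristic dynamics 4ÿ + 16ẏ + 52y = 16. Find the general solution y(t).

y = 4/13 + C1*cos(3*t)*exp(-2*t) + C2*exp(-2*t)*sin(3*t)

Divide through by 4: y'' + 4y' + 13y = 4.
Characteristic equation r² + 4r + 13 = 0 has discriminant (4)² - 4·(13) = -36 < 0, so r = -2 ± 3i.
Hence y_h = C1*cos(3*t)*exp(-2*t) + C2*exp(-2*t)*sin(3*t).
For the particular solution try y_p = A0. Substituting and matching coefficients of each power of t gives A0 = 4/13, so y_p = 4/13.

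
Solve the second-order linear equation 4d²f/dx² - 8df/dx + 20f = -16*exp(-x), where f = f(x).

Divide through by 4: f'' - 2f' + 5f = -4*exp(-x).
Characteristic equation r² - 2r + 5 = 0 has discriminant (-2)² - 4·(5) = -16 < 0, so r = 1 ± 2i.
Hence f_h = C1*cos(2*x)*exp(x) + C2*exp(x)*sin(2*x).
Try f_p = A*exp(-x). Substituting into the equation and dividing by exp(-x) gives A = -1/2, so f_p = -exp(-x)/2.

f = -exp(-x)/2 + C1*cos(2*x)*exp(x) + C2*exp(x)*sin(2*x)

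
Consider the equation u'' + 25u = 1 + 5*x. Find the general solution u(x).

u = 1/25 + x/5 + C1*cos(5*x) + C2*sin(5*x)

Characteristic equation r² + 25 = 0 has discriminant (0)² - 4·(25) = -100 < 0, so r = ± 5i.
Hence u_h = C1*cos(5*x) + C2*sin(5*x).
For the particular solution try u_p = A0 + A1*x. Substituting and matching coefficients of each power of x gives A0 = 1/25, A1 = 1/5, so u_p = 1/25 + x/5.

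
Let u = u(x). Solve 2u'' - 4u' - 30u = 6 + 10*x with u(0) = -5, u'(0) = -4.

u = -7/45 - 185*exp(-3*x)/72 - 91*exp(5*x)/40 - x/3

Divide through by 2: u'' - 2u' - 15u = 3 + 5*x.
Characteristic equation r² - 2r - 15 = 0 factors as (r + 3)(r - 5) = 0, so r = -3, 5.
Hence u_h = C1*exp(-3*x) + C2*exp(5*x).
For the particular solution try u_p = A0 + A1*x. Substituting and matching coefficients of each power of x gives A0 = -7/45, A1 = -1/3, so u_p = -7/45 - x/3.
General solution: u = -7/45 - x/3 + C1*exp(-3*x) + C2*exp(5*x).
Apply the initial conditions: u(0) = -7/45 + C1 + C2 = -5 and u'(0) = -1/3 - 3*C1 + 5*C2 = -4. Solving gives C1 = -185/72, C2 = -91/40.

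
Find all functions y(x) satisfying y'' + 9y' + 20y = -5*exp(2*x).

Characteristic equation r² + 9r + 20 = 0 factors as (r + 4)(r + 5) = 0, so r = -4, -5.
Hence y_h = C1*exp(-4*x) + C2*exp(-5*x).
Try y_p = A*exp(2*x). Substituting into the equation and dividing by exp(2*x) gives A = -5/42, so y_p = -5*exp(2*x)/42.

y = -5*exp(2*x)/42 + C1*exp(-4*x) + C2*exp(-5*x)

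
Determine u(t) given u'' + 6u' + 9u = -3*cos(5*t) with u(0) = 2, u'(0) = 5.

u = -45*sin(5*t)/578 + 12*cos(5*t)/289 + 566*exp(-3*t)/289 + 383*t*exp(-3*t)/34

Characteristic equation r² + 6r + 9 = 0 has discriminant (6)² - 4·(9) = 0, so r = -3 is a repeated root.
Hence u_h = (C1 + C2*t)*exp(-3*t).
Try u_p = A*cos(5*t) + B*sin(5*t). Substituting and equating the coefficients of cos(5t) and sin(5t) gives A = 12/289, B = -45/578, so u_p = -45*sin(5*t)/578 + 12*cos(5*t)/289.
General solution: u = -45*sin(5*t)/578 + 12*cos(5*t)/289 + C1*exp(-3*t) + C2*t*exp(-3*t).
Apply the initial conditions: u(0) = 12/289 + C1 = 2 and u'(0) = -225/578 + C2 - 3*C1 = 5. Solving gives C1 = 566/289, C2 = 383/34.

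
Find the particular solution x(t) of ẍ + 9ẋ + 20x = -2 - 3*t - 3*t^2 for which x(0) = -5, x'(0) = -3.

x = -313/4000 - 883*exp(-4*t)/32 - 3*t**2/20 - 3*t/200 + 2834*exp(-5*t)/125

Characteristic equation r² + 9r + 20 = 0 factors as (r + 5)(r + 4) = 0, so r = -5, -4.
Hence x_h = C1*exp(-5*t) + C2*exp(-4*t).
For the particular solution try x_p = A0 + A1*t + A2*t^2. Substituting and matching coefficients of each power of t gives A0 = -313/4000, A1 = -3/200, A2 = -3/20, so x_p = -313/4000 - 3*t^2/20 - 3*t/200.
General solution: x = -313/4000 - 3*t^2/20 - 3*t/200 + C1*exp(-5*t) + C2*exp(-4*t).
Apply the initial conditions: x(0) = -313/4000 + C1 + C2 = -5 and x'(0) = -3/200 - 5*C1 - 4*C2 = -3. Solving gives C1 = 2834/125, C2 = -883/32.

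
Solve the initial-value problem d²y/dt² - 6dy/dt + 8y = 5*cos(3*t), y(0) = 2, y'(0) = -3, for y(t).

y = -31*exp(4*t)/10 - 18*sin(3*t)/65 - cos(3*t)/65 + 133*exp(2*t)/26

Characteristic equation r² - 6r + 8 = 0 factors as (r - 2)(r - 4) = 0, so r = 2, 4.
Hence y_h = C1*exp(2*t) + C2*exp(4*t).
Try y_p = A*cos(3*t) + B*sin(3*t). Substituting and equating the coefficients of cos(3t) and sin(3t) gives A = -1/65, B = -18/65, so y_p = -18*sin(3*t)/65 - cos(3*t)/65.
General solution: y = -18*sin(3*t)/65 - cos(3*t)/65 + C1*exp(2*t) + C2*exp(4*t).
Apply the initial conditions: y(0) = -1/65 + C1 + C2 = 2 and y'(0) = -54/65 + 2*C1 + 4*C2 = -3. Solving gives C1 = 133/26, C2 = -31/10.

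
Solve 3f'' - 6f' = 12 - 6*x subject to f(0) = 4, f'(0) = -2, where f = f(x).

f = 17/4 + x**2/2 - 3*x/2 - exp(2*x)/4

Divide through by 3: f'' - 2f' = 4 - 2*x.
Characteristic equation r² - 2r = 0 factors as (r - 2)r = 0, so r = 2, 0.
Hence f_h = C1*exp(2*x) + C2.
Since 0 is a characteristic root (multiplicity 1), multiply the polynomial trial by x: try f_p = x*(A0 + A1*x). Substituting and matching coefficients of each power of x gives A0 = -3/2, A1 = 1/2, so f_p = x^2/2 - 3*x/2.
General solution: f = C2 + x^2/2 - 3*x/2 + C1*exp(2*x).
Apply the initial conditions: f(0) = C1 + C2 = 4 and f'(0) = -3/2 + 2*C1 = -2. Solving gives C1 = -1/4, C2 = 17/4.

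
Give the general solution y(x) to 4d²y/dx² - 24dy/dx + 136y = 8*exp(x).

Divide through by 4: y'' - 6y' + 34y = 2*exp(x).
Characteristic equation r² - 6r + 34 = 0 has discriminant (-6)² - 4·(34) = -100 < 0, so r = 3 ± 5i.
Hence y_h = C1*cos(5*x)*exp(3*x) + C2*exp(3*x)*sin(5*x).
Try y_p = A*exp(x). Substituting into the equation and dividing by exp(x) gives A = 2/29, so y_p = 2*exp(x)/29.

y = 2*exp(x)/29 + C1*cos(5*x)*exp(3*x) + C2*exp(3*x)*sin(5*x)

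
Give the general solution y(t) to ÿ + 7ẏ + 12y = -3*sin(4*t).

Characteristic equation r² + 7r + 12 = 0 factors as (r + 4)(r + 3) = 0, so r = -4, -3.
Hence y_h = C1*exp(-4*t) + C2*exp(-3*t).
Try y_p = A*cos(4*t) + B*sin(4*t). Substituting and equating the coefficients of cos(4t) and sin(4t) gives A = 21/200, B = 3/200, so y_p = 3*sin(4*t)/200 + 21*cos(4*t)/200.

y = 3*sin(4*t)/200 + 21*cos(4*t)/200 + C1*exp(-4*t) + C2*exp(-3*t)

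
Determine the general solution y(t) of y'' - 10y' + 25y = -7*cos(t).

y = -42*cos(t)/169 + 35*sin(t)/338 + C1*exp(5*t) + C2*t*exp(5*t)

Characteristic equation r² - 10r + 25 = 0 has discriminant (-10)² - 4·(25) = 0, so r = 5 is a repeated root.
Hence y_h = (C1 + C2*t)*exp(5*t).
Try y_p = A*cos(t) + B*sin(t). Substituting and equating the coefficients of cos(t) and sin(t) gives A = -42/169, B = 35/338, so y_p = -42*cos(t)/169 + 35*sin(t)/338.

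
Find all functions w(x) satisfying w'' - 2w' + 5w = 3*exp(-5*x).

w = 3*exp(-5*x)/40 + C1*cos(2*x)*exp(x) + C2*exp(x)*sin(2*x)

Characteristic equation r² - 2r + 5 = 0 has discriminant (-2)² - 4·(5) = -16 < 0, so r = 1 ± 2i.
Hence w_h = C1*cos(2*x)*exp(x) + C2*exp(x)*sin(2*x).
Try w_p = A*exp(-5*x). Substituting into the equation and dividing by exp(-5*x) gives A = 3/40, so w_p = 3*exp(-5*x)/40.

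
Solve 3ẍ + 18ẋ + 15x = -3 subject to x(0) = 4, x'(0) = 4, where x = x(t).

x = -1/5 - 41*exp(-5*t)/20 + 25*exp(-t)/4

Divide through by 3: x'' + 6x' + 5x = -1.
Characteristic equation r² + 6r + 5 = 0 factors as (r + 1)(r + 5) = 0, so r = -1, -5.
Hence x_h = C1*exp(-t) + C2*exp(-5*t).
For the particular solution try x_p = A0. Substituting and matching coefficients of each power of t gives A0 = -1/5, so x_p = -1/5.
General solution: x = -1/5 + C1*exp(-t) + C2*exp(-5*t).
Apply the initial conditions: x(0) = -1/5 + C1 + C2 = 4 and x'(0) = -C1 - 5*C2 = 4. Solving gives C1 = 25/4, C2 = -41/20.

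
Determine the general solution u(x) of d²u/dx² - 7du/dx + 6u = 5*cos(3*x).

u = -7*sin(3*x)/30 - cos(3*x)/30 + C1*exp(6*x) + C2*exp(x)

Characteristic equation r² - 7r + 6 = 0 factors as (r - 6)(r - 1) = 0, so r = 6, 1.
Hence u_h = C1*exp(6*x) + C2*exp(x).
Try u_p = A*cos(3*x) + B*sin(3*x). Substituting and equating the coefficients of cos(3x) and sin(3x) gives A = -1/30, B = -7/30, so u_p = -7*sin(3*x)/30 - cos(3*x)/30.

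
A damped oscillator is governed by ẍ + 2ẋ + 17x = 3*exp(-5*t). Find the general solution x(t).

x = 3*exp(-5*t)/32 + C1*cos(4*t)*exp(-t) + C2*exp(-t)*sin(4*t)

Characteristic equation r² + 2r + 17 = 0 has discriminant (2)² - 4·(17) = -64 < 0, so r = -1 ± 4i.
Hence x_h = C1*cos(4*t)*exp(-t) + C2*exp(-t)*sin(4*t).
Try x_p = A*exp(-5*t). Substituting into the equation and dividing by exp(-5*t) gives A = 3/32, so x_p = 3*exp(-5*t)/32.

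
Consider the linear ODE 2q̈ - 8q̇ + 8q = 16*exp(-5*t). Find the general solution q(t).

Divide through by 2: q'' - 4q' + 4q = 8*exp(-5*t).
Characteristic equation r² - 4r + 4 = 0 has discriminant (-4)² - 4·(4) = 0, so r = 2 is a repeated root.
Hence q_h = (C1 + C2*t)*exp(2*t).
Try q_p = A*exp(-5*t). Substituting into the equation and dividing by exp(-5*t) gives A = 8/49, so q_p = 8*exp(-5*t)/49.

q = 8*exp(-5*t)/49 + C1*exp(2*t) + C2*t*exp(2*t)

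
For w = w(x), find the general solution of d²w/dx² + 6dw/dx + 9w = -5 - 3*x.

Characteristic equation r² + 6r + 9 = 0 has discriminant (6)² - 4·(9) = 0, so r = -3 is a repeated root.
Hence w_h = (C1 + C2*x)*exp(-3*x).
For the particular solution try w_p = A0 + A1*x. Substituting and matching coefficients of each power of x gives A0 = -1/3, A1 = -1/3, so w_p = -1/3 - x/3.

w = -1/3 - x/3 + C1*exp(-3*x) + C2*x*exp(-3*x)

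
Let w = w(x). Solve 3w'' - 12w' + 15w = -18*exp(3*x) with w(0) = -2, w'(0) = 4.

Divide through by 3: w'' - 4w' + 5w = -6*exp(3*x).
Characteristic equation r² - 4r + 5 = 0 has discriminant (-4)² - 4·(5) = -4 < 0, so r = 2 ± i.
Hence w_h = C1*cos(x)*exp(2*x) + C2*exp(2*x)*sin(x).
Try w_p = A*exp(3*x). Substituting into the equation and dividing by exp(3*x) gives A = -3, so w_p = -3*exp(3*x).
General solution: w = -3*exp(3*x) + C1*cos(x)*exp(2*x) + C2*exp(2*x)*sin(x).
Apply the initial conditions: w(0) = -3 + C1 = -2 and w'(0) = -9 + C2 + 2*C1 = 4. Solving gives C1 = 1, C2 = 11.

w = -3*exp(3*x) + cos(x)*exp(2*x) + 11*exp(2*x)*sin(x)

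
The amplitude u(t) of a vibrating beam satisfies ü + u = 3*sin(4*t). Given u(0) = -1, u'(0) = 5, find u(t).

Characteristic equation r² + 1 = 0 has discriminant (0)² - 4·(1) = -4 < 0, so r = ± i.
Hence u_h = C1*cos(t) + C2*sin(t).
Try u_p = A*cos(4*t) + B*sin(4*t). Substituting and equating the coefficients of cos(4t) and sin(4t) gives A = 0, B = -1/5, so u_p = -sin(4*t)/5.
General solution: u = -sin(4*t)/5 + C1*cos(t) + C2*sin(t).
Apply the initial conditions: u(0) = C1 = -1 and u'(0) = -4/5 + C2 = 5. Solving gives C1 = -1, C2 = 29/5.

u = -cos(t) - sin(4*t)/5 + 29*sin(t)/5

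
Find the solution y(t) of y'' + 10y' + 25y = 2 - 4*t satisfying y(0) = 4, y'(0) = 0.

y = 18/125 - 4*t/25 + 482*exp(-5*t)/125 + 486*t*exp(-5*t)/25

Characteristic equation r² + 10r + 25 = 0 has discriminant (10)² - 4·(25) = 0, so r = -5 is a repeated root.
Hence y_h = (C1 + C2*t)*exp(-5*t).
For the particular solution try y_p = A0 + A1*t. Substituting and matching coefficients of each power of t gives A0 = 18/125, A1 = -4/25, so y_p = 18/125 - 4*t/25.
General solution: y = 18/125 - 4*t/25 + C1*exp(-5*t) + C2*t*exp(-5*t).
Apply the initial conditions: y(0) = 18/125 + C1 = 4 and y'(0) = -4/25 + C2 - 5*C1 = 0. Solving gives C1 = 482/125, C2 = 486/25.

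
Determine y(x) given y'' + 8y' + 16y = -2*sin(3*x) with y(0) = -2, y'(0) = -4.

Characteristic equation r² + 8r + 16 = 0 has discriminant (8)² - 4·(16) = 0, so r = -4 is a repeated root.
Hence y_h = (C1 + C2*x)*exp(-4*x).
Try y_p = A*cos(3*x) + B*sin(3*x). Substituting and equating the coefficients of cos(3x) and sin(3x) gives A = 48/625, B = -14/625, so y_p = -14*sin(3*x)/625 + 48*cos(3*x)/625.
General solution: y = -14*sin(3*x)/625 + 48*cos(3*x)/625 + C1*exp(-4*x) + C2*x*exp(-4*x).
Apply the initial conditions: y(0) = 48/625 + C1 = -2 and y'(0) = -42/625 + C2 - 4*C1 = -4. Solving gives C1 = -1298/625, C2 = -306/25.

y = -1298*exp(-4*x)/625 - 14*sin(3*x)/625 + 48*cos(3*x)/625 - 306*x*exp(-4*x)/25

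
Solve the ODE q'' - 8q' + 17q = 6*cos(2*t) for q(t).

Characteristic equation r² - 8r + 17 = 0 has discriminant (-8)² - 4·(17) = -4 < 0, so r = 4 ± i.
Hence q_h = C1*cos(t)*exp(4*t) + C2*exp(4*t)*sin(t).
Try q_p = A*cos(2*t) + B*sin(2*t). Substituting and equating the coefficients of cos(2t) and sin(2t) gives A = 78/425, B = -96/425, so q_p = -96*sin(2*t)/425 + 78*cos(2*t)/425.

q = -96*sin(2*t)/425 + 78*cos(2*t)/425 + C1*cos(t)*exp(4*t) + C2*exp(4*t)*sin(t)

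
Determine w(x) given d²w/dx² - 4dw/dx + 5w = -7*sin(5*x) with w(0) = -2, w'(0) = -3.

w = -7*cos(5*x)/40 + 7*sin(5*x)/40 - 73*cos(x)*exp(2*x)/40 - 9*exp(2*x)*sin(x)/40

Characteristic equation r² - 4r + 5 = 0 has discriminant (-4)² - 4·(5) = -4 < 0, so r = 2 ± i.
Hence w_h = C1*cos(x)*exp(2*x) + C2*exp(2*x)*sin(x).
Try w_p = A*cos(5*x) + B*sin(5*x). Substituting and equating the coefficients of cos(5x) and sin(5x) gives A = -7/40, B = 7/40, so w_p = -7*cos(5*x)/40 + 7*sin(5*x)/40.
General solution: w = -7*cos(5*x)/40 + 7*sin(5*x)/40 + C1*cos(x)*exp(2*x) + C2*exp(2*x)*sin(x).
Apply the initial conditions: w(0) = -7/40 + C1 = -2 and w'(0) = 7/8 + C2 + 2*C1 = -3. Solving gives C1 = -73/40, C2 = -9/40.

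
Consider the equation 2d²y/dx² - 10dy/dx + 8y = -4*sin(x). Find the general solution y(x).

y = -5*cos(x)/17 - 3*sin(x)/17 + C1*exp(x) + C2*exp(4*x)

Divide through by 2: y'' - 5y' + 4y = -2*sin(x).
Characteristic equation r² - 5r + 4 = 0 factors as (r - 1)(r - 4) = 0, so r = 1, 4.
Hence y_h = C1*exp(x) + C2*exp(4*x).
Try y_p = A*cos(x) + B*sin(x). Substituting and equating the coefficients of cos(x) and sin(x) gives A = -5/17, B = -3/17, so y_p = -5*cos(x)/17 - 3*sin(x)/17.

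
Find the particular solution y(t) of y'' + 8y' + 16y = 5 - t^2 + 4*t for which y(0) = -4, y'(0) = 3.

y = 21/128 - 533*exp(-4*t)/128 - t**2/16 + 5*t/16 - 447*t*exp(-4*t)/32

Characteristic equation r² + 8r + 16 = 0 has discriminant (8)² - 4·(16) = 0, so r = -4 is a repeated root.
Hence y_h = (C1 + C2*t)*exp(-4*t).
For the particular solution try y_p = A0 + A1*t + A2*t^2. Substituting and matching coefficients of each power of t gives A0 = 21/128, A1 = 5/16, A2 = -1/16, so y_p = 21/128 - t^2/16 + 5*t/16.
General solution: y = 21/128 - t^2/16 + 5*t/16 + C1*exp(-4*t) + C2*t*exp(-4*t).
Apply the initial conditions: y(0) = 21/128 + C1 = -4 and y'(0) = 5/16 + C2 - 4*C1 = 3. Solving gives C1 = -533/128, C2 = -447/32.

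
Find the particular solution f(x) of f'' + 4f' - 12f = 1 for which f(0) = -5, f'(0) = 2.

f = -1/12 - 71*exp(-6*x)/48 - 55*exp(2*x)/16

Characteristic equation r² + 4r - 12 = 0 factors as (r - 2)(r + 6) = 0, so r = 2, -6.
Hence f_h = C1*exp(2*x) + C2*exp(-6*x).
For the particular solution try f_p = A0. Substituting and matching coefficients of each power of x gives A0 = -1/12, so f_p = -1/12.
General solution: f = -1/12 + C1*exp(2*x) + C2*exp(-6*x).
Apply the initial conditions: f(0) = -1/12 + C1 + C2 = -5 and f'(0) = -6*C2 + 2*C1 = 2. Solving gives C1 = -55/16, C2 = -71/48.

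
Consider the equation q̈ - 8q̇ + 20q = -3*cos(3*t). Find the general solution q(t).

q = -33*cos(3*t)/697 + 72*sin(3*t)/697 + C1*cos(2*t)*exp(4*t) + C2*exp(4*t)*sin(2*t)

Characteristic equation r² - 8r + 20 = 0 has discriminant (-8)² - 4·(20) = -16 < 0, so r = 4 ± 2i.
Hence q_h = C1*cos(2*t)*exp(4*t) + C2*exp(4*t)*sin(2*t).
Try q_p = A*cos(3*t) + B*sin(3*t). Substituting and equating the coefficients of cos(3t) and sin(3t) gives A = -33/697, B = 72/697, so q_p = -33*cos(3*t)/697 + 72*sin(3*t)/697.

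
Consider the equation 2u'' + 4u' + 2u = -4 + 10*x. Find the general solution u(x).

Divide through by 2: u'' + 2u' + u = -2 + 5*x.
Characteristic equation r² + 2r + 1 = 0 has discriminant (2)² - 4·(1) = 0, so r = -1 is a repeated root.
Hence u_h = (C1 + C2*x)*exp(-x).
For the particular solution try u_p = A0 + A1*x. Substituting and matching coefficients of each power of x gives A0 = -12, A1 = 5, so u_p = -12 + 5*x.

u = -12 + 5*x + C1*exp(-x) + C2*x*exp(-x)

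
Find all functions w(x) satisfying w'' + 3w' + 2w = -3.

w = -3/2 + C1*exp(-2*x) + C2*exp(-x)

Characteristic equation r² + 3r + 2 = 0 factors as (r + 2)(r + 1) = 0, so r = -2, -1.
Hence w_h = C1*exp(-2*x) + C2*exp(-x).
For the particular solution try w_p = A0. Substituting and matching coefficients of each power of x gives A0 = -3/2, so w_p = -3/2.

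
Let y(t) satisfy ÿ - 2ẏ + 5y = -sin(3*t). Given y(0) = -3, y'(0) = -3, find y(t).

y = -3*cos(3*t)/26 + sin(3*t)/13 - 75*cos(2*t)*exp(t)/26 - 9*exp(t)*sin(2*t)/52

Characteristic equation r² - 2r + 5 = 0 has discriminant (-2)² - 4·(5) = -16 < 0, so r = 1 ± 2i.
Hence y_h = C1*cos(2*t)*exp(t) + C2*exp(t)*sin(2*t).
Try y_p = A*cos(3*t) + B*sin(3*t). Substituting and equating the coefficients of cos(3t) and sin(3t) gives A = -3/26, B = 1/13, so y_p = -3*cos(3*t)/26 + sin(3*t)/13.
General solution: y = -3*cos(3*t)/26 + sin(3*t)/13 + C1*cos(2*t)*exp(t) + C2*exp(t)*sin(2*t).
Apply the initial conditions: y(0) = -3/26 + C1 = -3 and y'(0) = 3/13 + C1 + 2*C2 = -3. Solving gives C1 = -75/26, C2 = -9/52.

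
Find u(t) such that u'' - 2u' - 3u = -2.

u = 2/3 + C1*exp(-t) + C2*exp(3*t)

Characteristic equation r² - 2r - 3 = 0 factors as (r + 1)(r - 3) = 0, so r = -1, 3.
Hence u_h = C1*exp(-t) + C2*exp(3*t).
For the particular solution try u_p = A0. Substituting and matching coefficients of each power of t gives A0 = 2/3, so u_p = 2/3.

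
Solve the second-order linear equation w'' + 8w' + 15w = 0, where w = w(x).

Characteristic equation r² + 8r + 15 = 0 factors as (r + 5)(r + 3) = 0, so r = -5, -3.
Hence w_h = C1*exp(-5*x) + C2*exp(-3*x).

w = C1*exp(-5*x) + C2*exp(-3*x)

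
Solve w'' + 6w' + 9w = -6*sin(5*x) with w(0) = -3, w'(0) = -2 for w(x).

w = -912*exp(-3*x)/289 + 24*sin(5*x)/289 + 45*cos(5*x)/289 - 202*x*exp(-3*x)/17

Characteristic equation r² + 6r + 9 = 0 has discriminant (6)² - 4·(9) = 0, so r = -3 is a repeated root.
Hence w_h = (C1 + C2*x)*exp(-3*x).
Try w_p = A*cos(5*x) + B*sin(5*x). Substituting and equating the coefficients of cos(5x) and sin(5x) gives A = 45/289, B = 24/289, so w_p = 24*sin(5*x)/289 + 45*cos(5*x)/289.
General solution: w = 24*sin(5*x)/289 + 45*cos(5*x)/289 + C1*exp(-3*x) + C2*x*exp(-3*x).
Apply the initial conditions: w(0) = 45/289 + C1 = -3 and w'(0) = 120/289 + C2 - 3*C1 = -2. Solving gives C1 = -912/289, C2 = -202/17.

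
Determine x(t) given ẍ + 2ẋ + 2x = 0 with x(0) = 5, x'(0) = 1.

x = 5*cos(t)*exp(-t) + 6*exp(-t)*sin(t)

Characteristic equation r² + 2r + 2 = 0 has discriminant (2)² - 4·(2) = -4 < 0, so r = -1 ± i.
Hence x_h = C1*cos(t)*exp(-t) + C2*exp(-t)*sin(t).
Apply the initial conditions: x(0) = C1 = 5 and x'(0) = C2 - C1 = 1. Solving gives C1 = 5, C2 = 6.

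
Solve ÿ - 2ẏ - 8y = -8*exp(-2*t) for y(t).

Characteristic equation r² - 2r - 8 = 0 factors as (r - 4)(r + 2) = 0, so r = 4, -2.
Hence y_h = C1*exp(4*t) + C2*exp(-2*t).
Since exp(-2*t) solves the homogeneous equation (r = -2 is a root of multiplicity 1), multiply the trial by t. Try y_p = A*t*exp(-2*t). Substituting into the equation and dividing by exp(-2*t) gives A = 4/3, so y_p = 4*t*exp(-2*t)/3.

y = C1*exp(4*t) + C2*exp(-2*t) + 4*t*exp(-2*t)/3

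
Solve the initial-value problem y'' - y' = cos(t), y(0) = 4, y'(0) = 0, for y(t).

Characteristic equation r² - r = 0 factors as (r - 1)r = 0, so r = 1, 0.
Hence y_h = C1*exp(t) + C2.
Try y_p = A*cos(t) + B*sin(t). Substituting and equating the coefficients of cos(t) and sin(t) gives A = -1/2, B = -1/2, so y_p = -cos(t)/2 - sin(t)/2.
General solution: y = C2 - cos(t)/2 - sin(t)/2 + C1*exp(t).
Apply the initial conditions: y(0) = -1/2 + C1 + C2 = 4 and y'(0) = -1/2 + C1 = 0. Solving gives C1 = 1/2, C2 = 4.

y = 4 + exp(t)/2 - cos(t)/2 - sin(t)/2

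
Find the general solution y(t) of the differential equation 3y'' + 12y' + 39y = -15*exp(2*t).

y = -exp(2*t)/5 + C1*cos(3*t)*exp(-2*t) + C2*exp(-2*t)*sin(3*t)

Divide through by 3: y'' + 4y' + 13y = -5*exp(2*t).
Characteristic equation r² + 4r + 13 = 0 has discriminant (4)² - 4·(13) = -36 < 0, so r = -2 ± 3i.
Hence y_h = C1*cos(3*t)*exp(-2*t) + C2*exp(-2*t)*sin(3*t).
Try y_p = A*exp(2*t). Substituting into the equation and dividing by exp(2*t) gives A = -1/5, so y_p = -exp(2*t)/5.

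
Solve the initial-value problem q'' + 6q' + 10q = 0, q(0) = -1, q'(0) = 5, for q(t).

q = -cos(t)*exp(-3*t) + 2*exp(-3*t)*sin(t)

Characteristic equation r² + 6r + 10 = 0 has discriminant (6)² - 4·(10) = -4 < 0, so r = -3 ± i.
Hence q_h = C1*cos(t)*exp(-3*t) + C2*exp(-3*t)*sin(t).
Apply the initial conditions: q(0) = C1 = -1 and q'(0) = C2 - 3*C1 = 5. Solving gives C1 = -1, C2 = 2.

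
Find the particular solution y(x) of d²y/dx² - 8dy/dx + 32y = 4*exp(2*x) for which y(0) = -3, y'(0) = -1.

y = exp(2*x)/5 - 16*cos(4*x)*exp(4*x)/5 + 57*exp(4*x)*sin(4*x)/20

Characteristic equation r² - 8r + 32 = 0 has discriminant (-8)² - 4·(32) = -64 < 0, so r = 4 ± 4i.
Hence y_h = C1*cos(4*x)*exp(4*x) + C2*exp(4*x)*sin(4*x).
Try y_p = A*exp(2*x). Substituting into the equation and dividing by exp(2*x) gives A = 1/5, so y_p = exp(2*x)/5.
General solution: y = exp(2*x)/5 + C1*cos(4*x)*exp(4*x) + C2*exp(4*x)*sin(4*x).
Apply the initial conditions: y(0) = 1/5 + C1 = -3 and y'(0) = 2/5 + 4*C1 + 4*C2 = -1. Solving gives C1 = -16/5, C2 = 57/20.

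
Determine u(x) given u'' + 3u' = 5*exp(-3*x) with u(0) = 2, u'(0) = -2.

Characteristic equation r² + 3r = 0 factors as (r + 3)r = 0, so r = -3, 0.
Hence u_h = C1*exp(-3*x) + C2.
Since exp(-3*x) solves the homogeneous equation (r = -3 is a root of multiplicity 1), multiply the trial by x. Try u_p = A*x*exp(-3*x). Substituting into the equation and dividing by exp(-3*x) gives A = -5/3, so u_p = -5*x*exp(-3*x)/3.
General solution: u = C2 + C1*exp(-3*x) - 5*x*exp(-3*x)/3.
Apply the initial conditions: u(0) = C1 + C2 = 2 and u'(0) = -5/3 - 3*C1 = -2. Solving gives C1 = 1/9, C2 = 17/9.

u = 17/9 + exp(-3*x)/9 - 5*x*exp(-3*x)/3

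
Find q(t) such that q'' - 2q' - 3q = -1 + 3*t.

q = 1 - t + C1*exp(3*t) + C2*exp(-t)

Characteristic equation r² - 2r - 3 = 0 factors as (r - 3)(r + 1) = 0, so r = 3, -1.
Hence q_h = C1*exp(3*t) + C2*exp(-t).
For the particular solution try q_p = A0 + A1*t. Substituting and matching coefficients of each power of t gives A0 = 1, A1 = -1, so q_p = 1 - t.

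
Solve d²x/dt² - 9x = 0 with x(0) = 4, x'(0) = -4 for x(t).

x = 4*exp(3*t)/3 + 8*exp(-3*t)/3

Characteristic equation r² - 9 = 0 factors as (r - 3)(r + 3) = 0, so r = 3, -3.
Hence x_h = C1*exp(3*t) + C2*exp(-3*t).
Apply the initial conditions: x(0) = C1 + C2 = 4 and x'(0) = -3*C2 + 3*C1 = -4. Solving gives C1 = 4/3, C2 = 8/3.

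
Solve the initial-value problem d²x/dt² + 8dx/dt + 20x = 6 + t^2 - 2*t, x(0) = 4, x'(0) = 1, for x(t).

Characteristic equation r² + 8r + 20 = 0 has discriminant (8)² - 4·(20) = -16 < 0, so r = -4 ± 2i.
Hence x_h = C1*cos(2*t)*exp(-4*t) + C2*exp(-4*t)*sin(2*t).
For the particular solution try x_p = A0 + A1*t + A2*t^2. Substituting and matching coefficients of each power of t gives A0 = 351/1000, A1 = -7/50, A2 = 1/20, so x_p = 351/1000 - 7*t/50 + t^2/20.
General solution: x = 351/1000 - 7*t/50 + t^2/20 + C1*cos(2*t)*exp(-4*t) + C2*exp(-4*t)*sin(2*t).
Apply the initial conditions: x(0) = 351/1000 + C1 = 4 and x'(0) = -7/50 - 4*C1 + 2*C2 = 1. Solving gives C1 = 3649/1000, C2 = 1967/250.

x = 351/1000 - 7*t/50 + t**2/20 + 1967*exp(-4*t)*sin(2*t)/250 + 3649*cos(2*t)*exp(-4*t)/1000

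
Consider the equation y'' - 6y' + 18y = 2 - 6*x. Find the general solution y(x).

y = -x/3 + C1*cos(3*x)*exp(3*x) + C2*exp(3*x)*sin(3*x)

Characteristic equation r² - 6r + 18 = 0 has discriminant (-6)² - 4·(18) = -36 < 0, so r = 3 ± 3i.
Hence y_h = C1*cos(3*x)*exp(3*x) + C2*exp(3*x)*sin(3*x).
For the particular solution try y_p = A0 + A1*x. Substituting and matching coefficients of each power of x gives A0 = 0, A1 = -1/3, so y_p = -x/3.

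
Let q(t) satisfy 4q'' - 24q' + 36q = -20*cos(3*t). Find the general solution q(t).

q = 5*sin(3*t)/18 + C1*exp(3*t) + C2*t*exp(3*t)

Divide through by 4: q'' - 6q' + 9q = -5*cos(3*t).
Characteristic equation r² - 6r + 9 = 0 has discriminant (-6)² - 4·(9) = 0, so r = 3 is a repeated root.
Hence q_h = (C1 + C2*t)*exp(3*t).
Try q_p = A*cos(3*t) + B*sin(3*t). Substituting and equating the coefficients of cos(3t) and sin(3t) gives A = 0, B = 5/18, so q_p = 5*sin(3*t)/18.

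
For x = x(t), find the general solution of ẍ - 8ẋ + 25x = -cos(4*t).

x = -9*cos(4*t)/1105 + 32*sin(4*t)/1105 + C1*cos(3*t)*exp(4*t) + C2*exp(4*t)*sin(3*t)

Characteristic equation r² - 8r + 25 = 0 has discriminant (-8)² - 4·(25) = -36 < 0, so r = 4 ± 3i.
Hence x_h = C1*cos(3*t)*exp(4*t) + C2*exp(4*t)*sin(3*t).
Try x_p = A*cos(4*t) + B*sin(4*t). Substituting and equating the coefficients of cos(4t) and sin(4t) gives A = -9/1105, B = 32/1105, so x_p = -9*cos(4*t)/1105 + 32*sin(4*t)/1105.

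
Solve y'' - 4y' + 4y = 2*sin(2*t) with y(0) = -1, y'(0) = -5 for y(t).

y = -5*exp(2*t)/4 + cos(2*t)/4 - 5*t*exp(2*t)/2

Characteristic equation r² - 4r + 4 = 0 has discriminant (-4)² - 4·(4) = 0, so r = 2 is a repeated root.
Hence y_h = (C1 + C2*t)*exp(2*t).
Try y_p = A*cos(2*t) + B*sin(2*t). Substituting and equating the coefficients of cos(2t) and sin(2t) gives A = 1/4, B = 0, so y_p = cos(2*t)/4.
General solution: y = cos(2*t)/4 + C1*exp(2*t) + C2*t*exp(2*t).
Apply the initial conditions: y(0) = 1/4 + C1 = -1 and y'(0) = C2 + 2*C1 = -5. Solving gives C1 = -5/4, C2 = -5/2.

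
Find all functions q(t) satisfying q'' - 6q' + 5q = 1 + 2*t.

q = 17/25 + 2*t/5 + C1*exp(5*t) + C2*exp(t)

Characteristic equation r² - 6r + 5 = 0 factors as (r - 5)(r - 1) = 0, so r = 5, 1.
Hence q_h = C1*exp(5*t) + C2*exp(t).
For the particular solution try q_p = A0 + A1*t. Substituting and matching coefficients of each power of t gives A0 = 17/25, A1 = 2/5, so q_p = 17/25 + 2*t/5.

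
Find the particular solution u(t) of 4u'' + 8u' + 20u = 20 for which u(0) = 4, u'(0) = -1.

Divide through by 4: u'' + 2u' + 5u = 5.
Characteristic equation r² + 2r + 5 = 0 has discriminant (2)² - 4·(5) = -16 < 0, so r = -1 ± 2i.
Hence u_h = C1*cos(2*t)*exp(-t) + C2*exp(-t)*sin(2*t).
For the particular solution try u_p = A0. Substituting and matching coefficients of each power of t gives A0 = 1, so u_p = 1.
General solution: u = 1 + C1*cos(2*t)*exp(-t) + C2*exp(-t)*sin(2*t).
Apply the initial conditions: u(0) = 1 + C1 = 4 and u'(0) = -C1 + 2*C2 = -1. Solving gives C1 = 3, C2 = 1.

u = 1 + exp(-t)*sin(2*t) + 3*cos(2*t)*exp(-t)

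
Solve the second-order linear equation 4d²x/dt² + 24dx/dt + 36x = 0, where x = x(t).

Divide through by 4: x'' + 6x' + 9x = 0.
Characteristic equation r² + 6r + 9 = 0 has discriminant (6)² - 4·(9) = 0, so r = -3 is a repeated root.
Hence x_h = (C1 + C2*t)*exp(-3*t).

x = C1*exp(-3*t) + C2*t*exp(-3*t)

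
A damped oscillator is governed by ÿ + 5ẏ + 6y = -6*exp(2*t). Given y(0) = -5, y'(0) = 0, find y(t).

Characteristic equation r² + 5r + 6 = 0 factors as (r + 3)(r + 2) = 0, so r = -3, -2.
Hence y_h = C1*exp(-3*t) + C2*exp(-2*t).
Try y_p = A*exp(2*t). Substituting into the equation and dividing by exp(2*t) gives A = -3/10, so y_p = -3*exp(2*t)/10.
General solution: y = -3*exp(2*t)/10 + C1*exp(-3*t) + C2*exp(-2*t).
Apply the initial conditions: y(0) = -3/10 + C1 + C2 = -5 and y'(0) = -3/5 - 3*C1 - 2*C2 = 0. Solving gives C1 = 44/5, C2 = -27/2.

y = -27*exp(-2*t)/2 - 3*exp(2*t)/10 + 44*exp(-3*t)/5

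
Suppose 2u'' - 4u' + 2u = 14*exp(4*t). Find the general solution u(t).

Divide through by 2: u'' - 2u' + u = 7*exp(4*t).
Characteristic equation r² - 2r + 1 = 0 has discriminant (-2)² - 4·(1) = 0, so r = 1 is a repeated root.
Hence u_h = (C1 + C2*t)*exp(t).
Try u_p = A*exp(4*t). Substituting into the equation and dividing by exp(4*t) gives A = 7/9, so u_p = 7*exp(4*t)/9.

u = 7*exp(4*t)/9 + C1*exp(t) + C2*t*exp(t)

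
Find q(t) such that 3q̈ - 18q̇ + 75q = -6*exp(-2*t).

Divide through by 3: q'' - 6q' + 25q = -2*exp(-2*t).
Characteristic equation r² - 6r + 25 = 0 has discriminant (-6)² - 4·(25) = -64 < 0, so r = 3 ± 4i.
Hence q_h = C1*cos(4*t)*exp(3*t) + C2*exp(3*t)*sin(4*t).
Try q_p = A*exp(-2*t). Substituting into the equation and dividing by exp(-2*t) gives A = -2/41, so q_p = -2*exp(-2*t)/41.

q = -2*exp(-2*t)/41 + C1*cos(4*t)*exp(3*t) + C2*exp(3*t)*sin(4*t)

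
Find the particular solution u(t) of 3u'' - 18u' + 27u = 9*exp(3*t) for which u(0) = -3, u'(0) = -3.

u = -3*exp(3*t) + 6*t*exp(3*t) + 3*t**2*exp(3*t)/2

Divide through by 3: u'' - 6u' + 9u = 3*exp(3*t).
Characteristic equation r² - 6r + 9 = 0 has discriminant (-6)² - 4·(9) = 0, so r = 3 is a repeated root.
Hence u_h = (C1 + C2*t)*exp(3*t).
Since exp(3*t) solves the homogeneous equation (r = 3 is a root of multiplicity 2), multiply the trial by t^2. Try u_p = A*t^2*exp(3*t). Substituting into the equation and dividing by exp(3*t) gives A = 3/2, so u_p = 3*t^2*exp(3*t)/2.
General solution: u = C1*exp(3*t) + 3*t^2*exp(3*t)/2 + C2*t*exp(3*t).
Apply the initial conditions: u(0) = C1 = -3 and u'(0) = C2 + 3*C1 = -3. Solving gives C1 = -3, C2 = 6.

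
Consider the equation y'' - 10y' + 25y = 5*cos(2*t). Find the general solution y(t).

y = -100*sin(2*t)/841 + 105*cos(2*t)/841 + C1*exp(5*t) + C2*t*exp(5*t)

Characteristic equation r² - 10r + 25 = 0 has discriminant (-10)² - 4·(25) = 0, so r = 5 is a repeated root.
Hence y_h = (C1 + C2*t)*exp(5*t).
Try y_p = A*cos(2*t) + B*sin(2*t). Substituting and equating the coefficients of cos(2t) and sin(2t) gives A = 105/841, B = -100/841, so y_p = -100*sin(2*t)/841 + 105*cos(2*t)/841.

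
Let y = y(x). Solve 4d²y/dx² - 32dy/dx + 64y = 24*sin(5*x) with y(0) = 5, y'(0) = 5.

y = -54*sin(5*x)/1681 + 240*cos(5*x)/1681 + 8165*exp(4*x)/1681 - 585*x*exp(4*x)/41

Divide through by 4: y'' - 8y' + 16y = 6*sin(5*x).
Characteristic equation r² - 8r + 16 = 0 has discriminant (-8)² - 4·(16) = 0, so r = 4 is a repeated root.
Hence y_h = (C1 + C2*x)*exp(4*x).
Try y_p = A*cos(5*x) + B*sin(5*x). Substituting and equating the coefficients of cos(5x) and sin(5x) gives A = 240/1681, B = -54/1681, so y_p = -54*sin(5*x)/1681 + 240*cos(5*x)/1681.
General solution: y = -54*sin(5*x)/1681 + 240*cos(5*x)/1681 + C1*exp(4*x) + C2*x*exp(4*x).
Apply the initial conditions: y(0) = 240/1681 + C1 = 5 and y'(0) = -270/1681 + C2 + 4*C1 = 5. Solving gives C1 = 8165/1681, C2 = -585/41.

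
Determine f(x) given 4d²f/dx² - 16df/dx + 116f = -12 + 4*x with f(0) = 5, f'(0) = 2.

Divide through by 4: f'' - 4f' + 29f = -3 + x.
Characteristic equation r² - 4r + 29 = 0 has discriminant (-4)² - 4·(29) = -100 < 0, so r = 2 ± 5i.
Hence f_h = C1*cos(5*x)*exp(2*x) + C2*exp(2*x)*sin(5*x).
For the particular solution try f_p = A0 + A1*x. Substituting and matching coefficients of each power of x gives A0 = -83/841, A1 = 1/29, so f_p = -83/841 + x/29.
General solution: f = -83/841 + x/29 + C1*cos(5*x)*exp(2*x) + C2*exp(2*x)*sin(5*x).
Apply the initial conditions: f(0) = -83/841 + C1 = 5 and f'(0) = 1/29 + 2*C1 + 5*C2 = 2. Solving gives C1 = 4288/841, C2 = -6923/4205.

f = -83/841 + x/29 - 6923*exp(2*x)*sin(5*x)/4205 + 4288*cos(5*x)*exp(2*x)/841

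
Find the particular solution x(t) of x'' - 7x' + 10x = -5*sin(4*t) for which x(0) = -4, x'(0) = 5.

Characteristic equation r² - 7r + 10 = 0 factors as (r - 2)(r - 5) = 0, so r = 2, 5.
Hence x_h = C1*exp(2*t) + C2*exp(5*t).
Try x_p = A*cos(4*t) + B*sin(4*t). Substituting and equating the coefficients of cos(4t) and sin(4t) gives A = -7/41, B = 3/82, so x_p = -7*cos(4*t)/41 + 3*sin(4*t)/82.
General solution: x = -7*cos(4*t)/41 + 3*sin(4*t)/82 + C1*exp(2*t) + C2*exp(5*t).
Apply the initial conditions: x(0) = -7/41 + C1 + C2 = -4 and x'(0) = 6/41 + 2*C1 + 5*C2 = 5. Solving gives C1 = -8, C2 = 171/41.

x = -8*exp(2*t) - 7*cos(4*t)/41 + 3*sin(4*t)/82 + 171*exp(5*t)/41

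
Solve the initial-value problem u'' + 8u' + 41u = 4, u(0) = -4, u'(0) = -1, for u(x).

Characteristic equation r² + 8r + 41 = 0 has discriminant (8)² - 4·(41) = -100 < 0, so r = -4 ± 5i.
Hence u_h = C1*cos(5*x)*exp(-4*x) + C2*exp(-4*x)*sin(5*x).
For the particular solution try u_p = A0. Substituting and matching coefficients of each power of x gives A0 = 4/41, so u_p = 4/41.
General solution: u = 4/41 + C1*cos(5*x)*exp(-4*x) + C2*exp(-4*x)*sin(5*x).
Apply the initial conditions: u(0) = 4/41 + C1 = -4 and u'(0) = -4*C1 + 5*C2 = -1. Solving gives C1 = -168/41, C2 = -713/205.

u = 4/41 - 713*exp(-4*x)*sin(5*x)/205 - 168*cos(5*x)*exp(-4*x)/41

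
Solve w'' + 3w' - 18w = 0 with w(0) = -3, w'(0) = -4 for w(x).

Characteristic equation r² + 3r - 18 = 0 factors as (r - 3)(r + 6) = 0, so r = 3, -6.
Hence w_h = C1*exp(3*x) + C2*exp(-6*x).
Apply the initial conditions: w(0) = C1 + C2 = -3 and w'(0) = -6*C2 + 3*C1 = -4. Solving gives C1 = -22/9, C2 = -5/9.

w = -22*exp(3*x)/9 - 5*exp(-6*x)/9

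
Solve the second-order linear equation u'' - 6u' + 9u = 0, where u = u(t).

u = C1*exp(3*t) + C2*t*exp(3*t)

Characteristic equation r² - 6r + 9 = 0 has discriminant (-6)² - 4·(9) = 0, so r = 3 is a repeated root.
Hence u_h = (C1 + C2*t)*exp(3*t).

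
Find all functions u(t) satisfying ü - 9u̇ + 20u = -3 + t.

u = -51/400 + t/20 + C1*exp(4*t) + C2*exp(5*t)

Characteristic equation r² - 9r + 20 = 0 factors as (r - 4)(r - 5) = 0, so r = 4, 5.
Hence u_h = C1*exp(4*t) + C2*exp(5*t).
For the particular solution try u_p = A0 + A1*t. Substituting and matching coefficients of each power of t gives A0 = -51/400, A1 = 1/20, so u_p = -51/400 + t/20.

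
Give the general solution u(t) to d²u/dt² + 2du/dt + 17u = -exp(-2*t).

Characteristic equation r² + 2r + 17 = 0 has discriminant (2)² - 4·(17) = -64 < 0, so r = -1 ± 4i.
Hence u_h = C1*cos(4*t)*exp(-t) + C2*exp(-t)*sin(4*t).
Try u_p = A*exp(-2*t). Substituting into the equation and dividing by exp(-2*t) gives A = -1/17, so u_p = -exp(-2*t)/17.

u = -exp(-2*t)/17 + C1*cos(4*t)*exp(-t) + C2*exp(-t)*sin(4*t)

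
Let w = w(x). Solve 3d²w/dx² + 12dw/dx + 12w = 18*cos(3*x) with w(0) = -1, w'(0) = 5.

w = -139*exp(-2*x)/169 - 30*cos(3*x)/169 + 72*sin(3*x)/169 + 27*x*exp(-2*x)/13

Divide through by 3: w'' + 4w' + 4w = 6*cos(3*x).
Characteristic equation r² + 4r + 4 = 0 has discriminant (4)² - 4·(4) = 0, so r = -2 is a repeated root.
Hence w_h = (C1 + C2*x)*exp(-2*x).
Try w_p = A*cos(3*x) + B*sin(3*x). Substituting and equating the coefficients of cos(3x) and sin(3x) gives A = -30/169, B = 72/169, so w_p = -30*cos(3*x)/169 + 72*sin(3*x)/169.
General solution: w = -30*cos(3*x)/169 + 72*sin(3*x)/169 + C1*exp(-2*x) + C2*x*exp(-2*x).
Apply the initial conditions: w(0) = -30/169 + C1 = -1 and w'(0) = 216/169 + C2 - 2*C1 = 5. Solving gives C1 = -139/169, C2 = 27/13.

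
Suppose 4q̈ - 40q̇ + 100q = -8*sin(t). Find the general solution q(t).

q = -12*sin(t)/169 - 5*cos(t)/169 + C1*exp(5*t) + C2*t*exp(5*t)

Divide through by 4: q'' - 10q' + 25q = -2*sin(t).
Characteristic equation r² - 10r + 25 = 0 has discriminant (-10)² - 4·(25) = 0, so r = 5 is a repeated root.
Hence q_h = (C1 + C2*t)*exp(5*t).
Try q_p = A*cos(t) + B*sin(t). Substituting and equating the coefficients of cos(t) and sin(t) gives A = -5/169, B = -12/169, so q_p = -12*sin(t)/169 - 5*cos(t)/169.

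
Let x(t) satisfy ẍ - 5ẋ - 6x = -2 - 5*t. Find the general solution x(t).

Characteristic equation r² - 5r - 6 = 0 factors as (r - 6)(r + 1) = 0, so r = 6, -1.
Hence x_h = C1*exp(6*t) + C2*exp(-t).
For the particular solution try x_p = A0 + A1*t. Substituting and matching coefficients of each power of t gives A0 = -13/36, A1 = 5/6, so x_p = -13/36 + 5*t/6.

x = -13/36 + 5*t/6 + C1*exp(6*t) + C2*exp(-t)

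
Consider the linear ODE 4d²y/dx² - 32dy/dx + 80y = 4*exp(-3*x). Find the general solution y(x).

Divide through by 4: y'' - 8y' + 20y = exp(-3*x).
Characteristic equation r² - 8r + 20 = 0 has discriminant (-8)² - 4·(20) = -16 < 0, so r = 4 ± 2i.
Hence y_h = C1*cos(2*x)*exp(4*x) + C2*exp(4*x)*sin(2*x).
Try y_p = A*exp(-3*x). Substituting into the equation and dividing by exp(-3*x) gives A = 1/53, so y_p = exp(-3*x)/53.

y = exp(-3*x)/53 + C1*cos(2*x)*exp(4*x) + C2*exp(4*x)*sin(2*x)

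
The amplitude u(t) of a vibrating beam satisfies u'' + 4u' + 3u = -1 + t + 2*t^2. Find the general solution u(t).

Characteristic equation r² + 4r + 3 = 0 factors as (r + 3)(r + 1) = 0, so r = -3, -1.
Hence u_h = C1*exp(-3*t) + C2*exp(-t).
For the particular solution try u_p = A0 + A1*t + A2*t^2. Substituting and matching coefficients of each power of t gives A0 = 31/27, A1 = -13/9, A2 = 2/3, so u_p = 31/27 - 13*t/9 + 2*t^2/3.

u = 31/27 - 13*t/9 + 2*t**2/3 + C1*exp(-3*t) + C2*exp(-t)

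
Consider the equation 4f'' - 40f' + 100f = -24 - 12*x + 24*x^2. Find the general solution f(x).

Divide through by 4: f'' - 10f' + 25f = -6 - 3*x + 6*x^2.
Characteristic equation r² - 10r + 25 = 0 has discriminant (-10)² - 4·(25) = 0, so r = 5 is a repeated root.
Hence f_h = (C1 + C2*x)*exp(5*x).
For the particular solution try f_p = A0 + A1*x + A2*x^2. Substituting and matching coefficients of each power of x gives A0 = -144/625, A1 = 9/125, A2 = 6/25, so f_p = -144/625 + 6*x^2/25 + 9*x/125.

f = -144/625 + 6*x**2/25 + 9*x/125 + C1*exp(5*x) + C2*x*exp(5*x)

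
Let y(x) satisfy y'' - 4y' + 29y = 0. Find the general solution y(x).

Characteristic equation r² - 4r + 29 = 0 has discriminant (-4)² - 4·(29) = -100 < 0, so r = 2 ± 5i.
Hence y_h = C1*cos(5*x)*exp(2*x) + C2*exp(2*x)*sin(5*x).

y = C1*cos(5*x)*exp(2*x) + C2*exp(2*x)*sin(5*x)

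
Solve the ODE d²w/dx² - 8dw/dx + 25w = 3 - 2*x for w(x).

w = 59/625 - 2*x/25 + C1*cos(3*x)*exp(4*x) + C2*exp(4*x)*sin(3*x)

Characteristic equation r² - 8r + 25 = 0 has discriminant (-8)² - 4·(25) = -36 < 0, so r = 4 ± 3i.
Hence w_h = C1*cos(3*x)*exp(4*x) + C2*exp(4*x)*sin(3*x).
For the particular solution try w_p = A0 + A1*x. Substituting and matching coefficients of each power of x gives A0 = 59/625, A1 = -2/25, so w_p = 59/625 - 2*x/25.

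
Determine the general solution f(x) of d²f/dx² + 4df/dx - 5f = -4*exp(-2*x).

Characteristic equation r² + 4r - 5 = 0 factors as (r - 1)(r + 5) = 0, so r = 1, -5.
Hence f_h = C1*exp(x) + C2*exp(-5*x).
Try f_p = A*exp(-2*x). Substituting into the equation and dividing by exp(-2*x) gives A = 4/9, so f_p = 4*exp(-2*x)/9.

f = 4*exp(-2*x)/9 + C1*exp(x) + C2*exp(-5*x)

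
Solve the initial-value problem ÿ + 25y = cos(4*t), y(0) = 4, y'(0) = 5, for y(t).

Characteristic equation r² + 25 = 0 has discriminant (0)² - 4·(25) = -100 < 0, so r = ± 5i.
Hence y_h = C1*cos(5*t) + C2*sin(5*t).
Try y_p = A*cos(4*t) + B*sin(4*t). Substituting and equating the coefficients of cos(4t) and sin(4t) gives A = 1/9, B = 0, so y_p = cos(4*t)/9.
General solution: y = cos(4*t)/9 + C1*cos(5*t) + C2*sin(5*t).
Apply the initial conditions: y(0) = 1/9 + C1 = 4 and y'(0) = 5*C2 = 5. Solving gives C1 = 35/9, C2 = 1.

y = cos(4*t)/9 + 35*cos(5*t)/9 + sin(5*t)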